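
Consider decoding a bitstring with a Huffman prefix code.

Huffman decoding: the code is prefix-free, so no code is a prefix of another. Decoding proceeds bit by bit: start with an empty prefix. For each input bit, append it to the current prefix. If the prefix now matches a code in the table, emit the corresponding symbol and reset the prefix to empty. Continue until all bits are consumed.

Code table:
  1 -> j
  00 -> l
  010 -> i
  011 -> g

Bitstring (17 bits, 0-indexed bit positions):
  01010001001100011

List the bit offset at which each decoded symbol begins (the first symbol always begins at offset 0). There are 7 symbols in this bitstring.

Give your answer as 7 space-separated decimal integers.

Answer: 0 3 4 6 9 12 14

Derivation:
Bit 0: prefix='0' (no match yet)
Bit 1: prefix='01' (no match yet)
Bit 2: prefix='010' -> emit 'i', reset
Bit 3: prefix='1' -> emit 'j', reset
Bit 4: prefix='0' (no match yet)
Bit 5: prefix='00' -> emit 'l', reset
Bit 6: prefix='0' (no match yet)
Bit 7: prefix='01' (no match yet)
Bit 8: prefix='010' -> emit 'i', reset
Bit 9: prefix='0' (no match yet)
Bit 10: prefix='01' (no match yet)
Bit 11: prefix='011' -> emit 'g', reset
Bit 12: prefix='0' (no match yet)
Bit 13: prefix='00' -> emit 'l', reset
Bit 14: prefix='0' (no match yet)
Bit 15: prefix='01' (no match yet)
Bit 16: prefix='011' -> emit 'g', reset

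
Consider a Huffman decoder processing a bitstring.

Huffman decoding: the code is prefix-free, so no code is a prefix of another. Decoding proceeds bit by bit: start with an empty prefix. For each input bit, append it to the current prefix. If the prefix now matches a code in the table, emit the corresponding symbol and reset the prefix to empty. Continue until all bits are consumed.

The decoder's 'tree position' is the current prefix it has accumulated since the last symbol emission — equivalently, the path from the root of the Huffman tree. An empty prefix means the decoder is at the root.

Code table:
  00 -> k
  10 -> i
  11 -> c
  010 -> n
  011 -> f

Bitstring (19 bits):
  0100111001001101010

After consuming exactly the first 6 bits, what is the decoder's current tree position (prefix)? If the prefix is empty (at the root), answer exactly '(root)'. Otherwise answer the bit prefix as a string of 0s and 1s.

Bit 0: prefix='0' (no match yet)
Bit 1: prefix='01' (no match yet)
Bit 2: prefix='010' -> emit 'n', reset
Bit 3: prefix='0' (no match yet)
Bit 4: prefix='01' (no match yet)
Bit 5: prefix='011' -> emit 'f', reset

Answer: (root)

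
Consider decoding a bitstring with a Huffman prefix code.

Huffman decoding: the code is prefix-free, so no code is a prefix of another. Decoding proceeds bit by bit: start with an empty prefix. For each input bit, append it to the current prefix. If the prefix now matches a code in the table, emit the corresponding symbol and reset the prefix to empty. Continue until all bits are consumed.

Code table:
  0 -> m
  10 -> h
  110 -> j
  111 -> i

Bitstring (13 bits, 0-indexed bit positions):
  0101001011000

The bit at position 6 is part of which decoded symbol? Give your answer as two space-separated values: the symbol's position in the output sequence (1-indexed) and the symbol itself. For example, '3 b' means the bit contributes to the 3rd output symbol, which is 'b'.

Bit 0: prefix='0' -> emit 'm', reset
Bit 1: prefix='1' (no match yet)
Bit 2: prefix='10' -> emit 'h', reset
Bit 3: prefix='1' (no match yet)
Bit 4: prefix='10' -> emit 'h', reset
Bit 5: prefix='0' -> emit 'm', reset
Bit 6: prefix='1' (no match yet)
Bit 7: prefix='10' -> emit 'h', reset
Bit 8: prefix='1' (no match yet)
Bit 9: prefix='11' (no match yet)
Bit 10: prefix='110' -> emit 'j', reset

Answer: 5 h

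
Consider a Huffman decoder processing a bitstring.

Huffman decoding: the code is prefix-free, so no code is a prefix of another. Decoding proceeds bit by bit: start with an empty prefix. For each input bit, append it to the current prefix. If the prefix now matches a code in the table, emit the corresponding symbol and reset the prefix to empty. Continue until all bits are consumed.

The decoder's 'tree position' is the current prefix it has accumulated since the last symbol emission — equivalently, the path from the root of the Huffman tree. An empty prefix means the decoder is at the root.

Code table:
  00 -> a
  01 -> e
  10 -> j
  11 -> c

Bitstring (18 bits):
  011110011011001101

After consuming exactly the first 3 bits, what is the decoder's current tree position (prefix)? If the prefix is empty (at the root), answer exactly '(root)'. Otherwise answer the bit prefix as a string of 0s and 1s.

Bit 0: prefix='0' (no match yet)
Bit 1: prefix='01' -> emit 'e', reset
Bit 2: prefix='1' (no match yet)

Answer: 1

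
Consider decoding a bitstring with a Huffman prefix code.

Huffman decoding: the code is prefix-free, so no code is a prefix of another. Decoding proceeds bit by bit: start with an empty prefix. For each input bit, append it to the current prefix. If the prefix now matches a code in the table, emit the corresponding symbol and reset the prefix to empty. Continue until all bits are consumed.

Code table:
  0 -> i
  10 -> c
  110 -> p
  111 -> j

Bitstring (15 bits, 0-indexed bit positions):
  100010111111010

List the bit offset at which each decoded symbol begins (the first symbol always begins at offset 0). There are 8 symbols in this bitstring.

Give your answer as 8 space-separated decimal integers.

Answer: 0 2 3 4 6 9 12 13

Derivation:
Bit 0: prefix='1' (no match yet)
Bit 1: prefix='10' -> emit 'c', reset
Bit 2: prefix='0' -> emit 'i', reset
Bit 3: prefix='0' -> emit 'i', reset
Bit 4: prefix='1' (no match yet)
Bit 5: prefix='10' -> emit 'c', reset
Bit 6: prefix='1' (no match yet)
Bit 7: prefix='11' (no match yet)
Bit 8: prefix='111' -> emit 'j', reset
Bit 9: prefix='1' (no match yet)
Bit 10: prefix='11' (no match yet)
Bit 11: prefix='111' -> emit 'j', reset
Bit 12: prefix='0' -> emit 'i', reset
Bit 13: prefix='1' (no match yet)
Bit 14: prefix='10' -> emit 'c', reset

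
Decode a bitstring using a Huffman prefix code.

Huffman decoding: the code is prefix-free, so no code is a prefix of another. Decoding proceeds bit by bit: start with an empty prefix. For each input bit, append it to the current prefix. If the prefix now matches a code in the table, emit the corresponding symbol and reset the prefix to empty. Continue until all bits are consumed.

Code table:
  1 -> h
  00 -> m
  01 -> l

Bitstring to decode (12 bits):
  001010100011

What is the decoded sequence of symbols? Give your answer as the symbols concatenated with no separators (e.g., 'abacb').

Answer: mhllmlh

Derivation:
Bit 0: prefix='0' (no match yet)
Bit 1: prefix='00' -> emit 'm', reset
Bit 2: prefix='1' -> emit 'h', reset
Bit 3: prefix='0' (no match yet)
Bit 4: prefix='01' -> emit 'l', reset
Bit 5: prefix='0' (no match yet)
Bit 6: prefix='01' -> emit 'l', reset
Bit 7: prefix='0' (no match yet)
Bit 8: prefix='00' -> emit 'm', reset
Bit 9: prefix='0' (no match yet)
Bit 10: prefix='01' -> emit 'l', reset
Bit 11: prefix='1' -> emit 'h', reset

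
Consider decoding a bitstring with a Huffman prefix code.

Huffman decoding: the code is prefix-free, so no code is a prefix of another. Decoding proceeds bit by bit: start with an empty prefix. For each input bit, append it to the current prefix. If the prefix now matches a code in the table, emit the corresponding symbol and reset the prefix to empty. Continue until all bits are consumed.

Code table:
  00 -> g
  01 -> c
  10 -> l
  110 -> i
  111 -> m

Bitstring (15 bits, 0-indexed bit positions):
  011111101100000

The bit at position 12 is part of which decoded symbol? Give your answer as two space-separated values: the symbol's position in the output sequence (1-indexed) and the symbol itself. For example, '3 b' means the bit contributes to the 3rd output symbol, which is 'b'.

Answer: 5 g

Derivation:
Bit 0: prefix='0' (no match yet)
Bit 1: prefix='01' -> emit 'c', reset
Bit 2: prefix='1' (no match yet)
Bit 3: prefix='11' (no match yet)
Bit 4: prefix='111' -> emit 'm', reset
Bit 5: prefix='1' (no match yet)
Bit 6: prefix='11' (no match yet)
Bit 7: prefix='110' -> emit 'i', reset
Bit 8: prefix='1' (no match yet)
Bit 9: prefix='11' (no match yet)
Bit 10: prefix='110' -> emit 'i', reset
Bit 11: prefix='0' (no match yet)
Bit 12: prefix='00' -> emit 'g', reset
Bit 13: prefix='0' (no match yet)
Bit 14: prefix='00' -> emit 'g', reset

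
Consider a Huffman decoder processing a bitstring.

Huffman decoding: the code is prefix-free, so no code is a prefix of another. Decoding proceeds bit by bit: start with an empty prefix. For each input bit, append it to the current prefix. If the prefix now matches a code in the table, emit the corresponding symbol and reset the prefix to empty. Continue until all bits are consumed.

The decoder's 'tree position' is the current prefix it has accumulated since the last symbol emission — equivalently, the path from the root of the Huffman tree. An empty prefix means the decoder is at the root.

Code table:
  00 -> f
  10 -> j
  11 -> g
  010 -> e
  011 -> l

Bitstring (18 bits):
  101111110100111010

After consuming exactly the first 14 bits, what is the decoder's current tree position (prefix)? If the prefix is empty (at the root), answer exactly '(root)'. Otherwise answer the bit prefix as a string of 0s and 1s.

Bit 0: prefix='1' (no match yet)
Bit 1: prefix='10' -> emit 'j', reset
Bit 2: prefix='1' (no match yet)
Bit 3: prefix='11' -> emit 'g', reset
Bit 4: prefix='1' (no match yet)
Bit 5: prefix='11' -> emit 'g', reset
Bit 6: prefix='1' (no match yet)
Bit 7: prefix='11' -> emit 'g', reset
Bit 8: prefix='0' (no match yet)
Bit 9: prefix='01' (no match yet)
Bit 10: prefix='010' -> emit 'e', reset
Bit 11: prefix='0' (no match yet)
Bit 12: prefix='01' (no match yet)
Bit 13: prefix='011' -> emit 'l', reset

Answer: (root)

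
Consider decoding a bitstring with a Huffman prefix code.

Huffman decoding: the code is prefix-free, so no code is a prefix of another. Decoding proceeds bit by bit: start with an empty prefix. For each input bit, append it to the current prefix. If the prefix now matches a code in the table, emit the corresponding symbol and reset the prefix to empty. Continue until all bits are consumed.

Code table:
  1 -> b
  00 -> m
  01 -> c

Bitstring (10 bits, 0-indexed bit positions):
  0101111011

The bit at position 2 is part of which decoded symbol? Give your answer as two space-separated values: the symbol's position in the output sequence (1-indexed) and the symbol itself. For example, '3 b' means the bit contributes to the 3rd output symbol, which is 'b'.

Bit 0: prefix='0' (no match yet)
Bit 1: prefix='01' -> emit 'c', reset
Bit 2: prefix='0' (no match yet)
Bit 3: prefix='01' -> emit 'c', reset
Bit 4: prefix='1' -> emit 'b', reset
Bit 5: prefix='1' -> emit 'b', reset
Bit 6: prefix='1' -> emit 'b', reset

Answer: 2 c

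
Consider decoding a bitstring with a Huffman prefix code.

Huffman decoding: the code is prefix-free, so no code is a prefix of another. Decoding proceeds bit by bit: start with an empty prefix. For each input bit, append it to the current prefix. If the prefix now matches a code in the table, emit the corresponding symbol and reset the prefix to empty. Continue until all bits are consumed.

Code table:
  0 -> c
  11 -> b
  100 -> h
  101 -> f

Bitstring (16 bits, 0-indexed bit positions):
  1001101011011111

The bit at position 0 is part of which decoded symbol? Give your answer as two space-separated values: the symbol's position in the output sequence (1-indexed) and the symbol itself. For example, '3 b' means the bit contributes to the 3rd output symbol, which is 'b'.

Answer: 1 h

Derivation:
Bit 0: prefix='1' (no match yet)
Bit 1: prefix='10' (no match yet)
Bit 2: prefix='100' -> emit 'h', reset
Bit 3: prefix='1' (no match yet)
Bit 4: prefix='11' -> emit 'b', reset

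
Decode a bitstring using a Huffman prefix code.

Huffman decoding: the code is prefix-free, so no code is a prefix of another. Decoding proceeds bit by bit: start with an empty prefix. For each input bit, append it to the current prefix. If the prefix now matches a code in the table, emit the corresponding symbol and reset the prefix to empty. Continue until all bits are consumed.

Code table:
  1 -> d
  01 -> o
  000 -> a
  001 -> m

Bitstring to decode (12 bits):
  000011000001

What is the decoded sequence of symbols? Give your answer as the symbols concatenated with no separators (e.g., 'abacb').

Bit 0: prefix='0' (no match yet)
Bit 1: prefix='00' (no match yet)
Bit 2: prefix='000' -> emit 'a', reset
Bit 3: prefix='0' (no match yet)
Bit 4: prefix='01' -> emit 'o', reset
Bit 5: prefix='1' -> emit 'd', reset
Bit 6: prefix='0' (no match yet)
Bit 7: prefix='00' (no match yet)
Bit 8: prefix='000' -> emit 'a', reset
Bit 9: prefix='0' (no match yet)
Bit 10: prefix='00' (no match yet)
Bit 11: prefix='001' -> emit 'm', reset

Answer: aodam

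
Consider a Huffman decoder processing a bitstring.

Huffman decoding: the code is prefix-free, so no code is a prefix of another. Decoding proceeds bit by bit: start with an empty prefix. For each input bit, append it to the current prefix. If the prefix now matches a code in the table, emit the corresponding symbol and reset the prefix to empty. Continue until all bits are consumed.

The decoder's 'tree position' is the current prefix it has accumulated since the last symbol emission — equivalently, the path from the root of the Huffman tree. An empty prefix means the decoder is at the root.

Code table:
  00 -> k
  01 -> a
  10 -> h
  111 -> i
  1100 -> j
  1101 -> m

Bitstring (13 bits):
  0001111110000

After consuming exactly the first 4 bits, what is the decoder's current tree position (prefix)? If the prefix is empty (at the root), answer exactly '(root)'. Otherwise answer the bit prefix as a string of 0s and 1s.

Bit 0: prefix='0' (no match yet)
Bit 1: prefix='00' -> emit 'k', reset
Bit 2: prefix='0' (no match yet)
Bit 3: prefix='01' -> emit 'a', reset

Answer: (root)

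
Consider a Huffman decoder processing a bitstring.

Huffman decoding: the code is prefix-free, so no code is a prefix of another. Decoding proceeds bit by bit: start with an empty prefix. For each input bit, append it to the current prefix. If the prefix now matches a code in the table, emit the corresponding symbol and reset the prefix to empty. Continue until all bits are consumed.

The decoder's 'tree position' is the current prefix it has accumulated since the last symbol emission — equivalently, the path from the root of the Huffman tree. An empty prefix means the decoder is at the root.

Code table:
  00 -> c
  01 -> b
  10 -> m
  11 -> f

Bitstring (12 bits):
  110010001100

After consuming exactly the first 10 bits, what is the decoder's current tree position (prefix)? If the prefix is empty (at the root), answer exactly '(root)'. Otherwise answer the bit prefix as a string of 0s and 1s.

Bit 0: prefix='1' (no match yet)
Bit 1: prefix='11' -> emit 'f', reset
Bit 2: prefix='0' (no match yet)
Bit 3: prefix='00' -> emit 'c', reset
Bit 4: prefix='1' (no match yet)
Bit 5: prefix='10' -> emit 'm', reset
Bit 6: prefix='0' (no match yet)
Bit 7: prefix='00' -> emit 'c', reset
Bit 8: prefix='1' (no match yet)
Bit 9: prefix='11' -> emit 'f', reset

Answer: (root)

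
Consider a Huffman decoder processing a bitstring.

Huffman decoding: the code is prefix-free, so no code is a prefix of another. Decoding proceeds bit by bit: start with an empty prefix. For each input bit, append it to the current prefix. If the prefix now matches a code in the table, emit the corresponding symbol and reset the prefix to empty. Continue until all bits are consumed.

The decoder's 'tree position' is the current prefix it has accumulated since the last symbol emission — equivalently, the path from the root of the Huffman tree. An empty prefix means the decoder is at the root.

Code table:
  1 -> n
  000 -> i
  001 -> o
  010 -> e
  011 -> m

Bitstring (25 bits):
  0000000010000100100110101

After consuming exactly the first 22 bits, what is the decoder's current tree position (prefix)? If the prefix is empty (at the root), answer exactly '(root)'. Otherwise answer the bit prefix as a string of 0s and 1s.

Bit 0: prefix='0' (no match yet)
Bit 1: prefix='00' (no match yet)
Bit 2: prefix='000' -> emit 'i', reset
Bit 3: prefix='0' (no match yet)
Bit 4: prefix='00' (no match yet)
Bit 5: prefix='000' -> emit 'i', reset
Bit 6: prefix='0' (no match yet)
Bit 7: prefix='00' (no match yet)
Bit 8: prefix='001' -> emit 'o', reset
Bit 9: prefix='0' (no match yet)
Bit 10: prefix='00' (no match yet)
Bit 11: prefix='000' -> emit 'i', reset
Bit 12: prefix='0' (no match yet)
Bit 13: prefix='01' (no match yet)
Bit 14: prefix='010' -> emit 'e', reset
Bit 15: prefix='0' (no match yet)
Bit 16: prefix='01' (no match yet)
Bit 17: prefix='010' -> emit 'e', reset
Bit 18: prefix='0' (no match yet)
Bit 19: prefix='01' (no match yet)
Bit 20: prefix='011' -> emit 'm', reset
Bit 21: prefix='0' (no match yet)

Answer: 0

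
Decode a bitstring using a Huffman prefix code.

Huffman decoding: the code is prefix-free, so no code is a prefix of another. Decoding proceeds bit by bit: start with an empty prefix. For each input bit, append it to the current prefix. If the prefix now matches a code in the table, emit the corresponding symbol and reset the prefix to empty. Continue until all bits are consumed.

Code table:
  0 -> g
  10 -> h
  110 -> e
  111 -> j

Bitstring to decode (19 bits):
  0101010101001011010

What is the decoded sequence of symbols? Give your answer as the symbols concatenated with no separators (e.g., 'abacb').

Bit 0: prefix='0' -> emit 'g', reset
Bit 1: prefix='1' (no match yet)
Bit 2: prefix='10' -> emit 'h', reset
Bit 3: prefix='1' (no match yet)
Bit 4: prefix='10' -> emit 'h', reset
Bit 5: prefix='1' (no match yet)
Bit 6: prefix='10' -> emit 'h', reset
Bit 7: prefix='1' (no match yet)
Bit 8: prefix='10' -> emit 'h', reset
Bit 9: prefix='1' (no match yet)
Bit 10: prefix='10' -> emit 'h', reset
Bit 11: prefix='0' -> emit 'g', reset
Bit 12: prefix='1' (no match yet)
Bit 13: prefix='10' -> emit 'h', reset
Bit 14: prefix='1' (no match yet)
Bit 15: prefix='11' (no match yet)
Bit 16: prefix='110' -> emit 'e', reset
Bit 17: prefix='1' (no match yet)
Bit 18: prefix='10' -> emit 'h', reset

Answer: ghhhhhgheh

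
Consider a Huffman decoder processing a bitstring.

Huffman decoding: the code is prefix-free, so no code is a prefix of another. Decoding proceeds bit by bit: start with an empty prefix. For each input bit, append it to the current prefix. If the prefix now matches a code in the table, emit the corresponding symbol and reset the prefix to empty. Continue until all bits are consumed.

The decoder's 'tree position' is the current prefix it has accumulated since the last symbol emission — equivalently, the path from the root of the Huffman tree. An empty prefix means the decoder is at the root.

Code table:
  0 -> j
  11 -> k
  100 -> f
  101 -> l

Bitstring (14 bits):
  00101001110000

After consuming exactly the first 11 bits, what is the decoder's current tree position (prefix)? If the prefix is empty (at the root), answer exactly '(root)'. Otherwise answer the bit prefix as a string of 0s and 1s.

Answer: 10

Derivation:
Bit 0: prefix='0' -> emit 'j', reset
Bit 1: prefix='0' -> emit 'j', reset
Bit 2: prefix='1' (no match yet)
Bit 3: prefix='10' (no match yet)
Bit 4: prefix='101' -> emit 'l', reset
Bit 5: prefix='0' -> emit 'j', reset
Bit 6: prefix='0' -> emit 'j', reset
Bit 7: prefix='1' (no match yet)
Bit 8: prefix='11' -> emit 'k', reset
Bit 9: prefix='1' (no match yet)
Bit 10: prefix='10' (no match yet)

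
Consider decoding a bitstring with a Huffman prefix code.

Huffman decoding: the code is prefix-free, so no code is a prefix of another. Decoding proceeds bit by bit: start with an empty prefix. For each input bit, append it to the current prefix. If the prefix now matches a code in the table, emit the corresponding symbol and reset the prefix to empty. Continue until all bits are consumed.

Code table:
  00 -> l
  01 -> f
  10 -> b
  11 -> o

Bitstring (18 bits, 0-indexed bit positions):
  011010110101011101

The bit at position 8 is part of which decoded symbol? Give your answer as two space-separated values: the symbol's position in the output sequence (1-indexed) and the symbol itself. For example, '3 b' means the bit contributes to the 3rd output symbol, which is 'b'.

Answer: 5 f

Derivation:
Bit 0: prefix='0' (no match yet)
Bit 1: prefix='01' -> emit 'f', reset
Bit 2: prefix='1' (no match yet)
Bit 3: prefix='10' -> emit 'b', reset
Bit 4: prefix='1' (no match yet)
Bit 5: prefix='10' -> emit 'b', reset
Bit 6: prefix='1' (no match yet)
Bit 7: prefix='11' -> emit 'o', reset
Bit 8: prefix='0' (no match yet)
Bit 9: prefix='01' -> emit 'f', reset
Bit 10: prefix='0' (no match yet)
Bit 11: prefix='01' -> emit 'f', reset
Bit 12: prefix='0' (no match yet)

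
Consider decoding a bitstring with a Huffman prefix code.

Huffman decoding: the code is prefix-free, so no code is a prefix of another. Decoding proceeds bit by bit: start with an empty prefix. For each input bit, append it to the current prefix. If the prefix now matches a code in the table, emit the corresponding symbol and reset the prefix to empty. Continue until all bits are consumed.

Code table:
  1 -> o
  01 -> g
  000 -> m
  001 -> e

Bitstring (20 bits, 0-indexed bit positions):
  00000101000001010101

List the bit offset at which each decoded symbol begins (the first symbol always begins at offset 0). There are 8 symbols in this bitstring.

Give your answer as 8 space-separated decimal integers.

Bit 0: prefix='0' (no match yet)
Bit 1: prefix='00' (no match yet)
Bit 2: prefix='000' -> emit 'm', reset
Bit 3: prefix='0' (no match yet)
Bit 4: prefix='00' (no match yet)
Bit 5: prefix='001' -> emit 'e', reset
Bit 6: prefix='0' (no match yet)
Bit 7: prefix='01' -> emit 'g', reset
Bit 8: prefix='0' (no match yet)
Bit 9: prefix='00' (no match yet)
Bit 10: prefix='000' -> emit 'm', reset
Bit 11: prefix='0' (no match yet)
Bit 12: prefix='00' (no match yet)
Bit 13: prefix='001' -> emit 'e', reset
Bit 14: prefix='0' (no match yet)
Bit 15: prefix='01' -> emit 'g', reset
Bit 16: prefix='0' (no match yet)
Bit 17: prefix='01' -> emit 'g', reset
Bit 18: prefix='0' (no match yet)
Bit 19: prefix='01' -> emit 'g', reset

Answer: 0 3 6 8 11 14 16 18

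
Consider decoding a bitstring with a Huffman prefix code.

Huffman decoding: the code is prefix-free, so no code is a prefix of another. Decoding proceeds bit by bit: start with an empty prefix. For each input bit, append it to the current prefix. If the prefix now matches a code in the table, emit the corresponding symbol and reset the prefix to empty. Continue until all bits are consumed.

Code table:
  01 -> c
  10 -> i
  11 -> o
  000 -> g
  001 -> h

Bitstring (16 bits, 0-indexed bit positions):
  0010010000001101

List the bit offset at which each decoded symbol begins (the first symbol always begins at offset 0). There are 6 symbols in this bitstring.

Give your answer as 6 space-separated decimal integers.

Answer: 0 3 6 9 12 14

Derivation:
Bit 0: prefix='0' (no match yet)
Bit 1: prefix='00' (no match yet)
Bit 2: prefix='001' -> emit 'h', reset
Bit 3: prefix='0' (no match yet)
Bit 4: prefix='00' (no match yet)
Bit 5: prefix='001' -> emit 'h', reset
Bit 6: prefix='0' (no match yet)
Bit 7: prefix='00' (no match yet)
Bit 8: prefix='000' -> emit 'g', reset
Bit 9: prefix='0' (no match yet)
Bit 10: prefix='00' (no match yet)
Bit 11: prefix='000' -> emit 'g', reset
Bit 12: prefix='1' (no match yet)
Bit 13: prefix='11' -> emit 'o', reset
Bit 14: prefix='0' (no match yet)
Bit 15: prefix='01' -> emit 'c', reset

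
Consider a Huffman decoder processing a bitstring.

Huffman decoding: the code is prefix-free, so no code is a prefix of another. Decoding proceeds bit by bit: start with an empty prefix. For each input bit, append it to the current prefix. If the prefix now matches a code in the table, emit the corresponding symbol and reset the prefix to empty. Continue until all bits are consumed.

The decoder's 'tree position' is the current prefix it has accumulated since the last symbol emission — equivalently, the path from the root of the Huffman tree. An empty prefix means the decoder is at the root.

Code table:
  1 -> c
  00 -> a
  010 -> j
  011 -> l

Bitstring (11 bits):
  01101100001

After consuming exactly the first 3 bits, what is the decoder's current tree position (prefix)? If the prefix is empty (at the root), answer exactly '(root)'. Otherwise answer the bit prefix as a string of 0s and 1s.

Bit 0: prefix='0' (no match yet)
Bit 1: prefix='01' (no match yet)
Bit 2: prefix='011' -> emit 'l', reset

Answer: (root)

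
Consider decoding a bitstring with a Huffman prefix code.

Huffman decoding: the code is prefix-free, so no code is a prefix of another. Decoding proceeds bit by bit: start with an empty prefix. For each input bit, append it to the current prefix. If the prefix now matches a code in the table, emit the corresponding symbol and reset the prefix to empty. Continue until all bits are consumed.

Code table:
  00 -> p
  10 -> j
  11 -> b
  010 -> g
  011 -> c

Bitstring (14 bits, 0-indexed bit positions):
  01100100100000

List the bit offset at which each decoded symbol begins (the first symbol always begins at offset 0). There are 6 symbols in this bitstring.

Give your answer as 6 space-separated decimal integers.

Bit 0: prefix='0' (no match yet)
Bit 1: prefix='01' (no match yet)
Bit 2: prefix='011' -> emit 'c', reset
Bit 3: prefix='0' (no match yet)
Bit 4: prefix='00' -> emit 'p', reset
Bit 5: prefix='1' (no match yet)
Bit 6: prefix='10' -> emit 'j', reset
Bit 7: prefix='0' (no match yet)
Bit 8: prefix='01' (no match yet)
Bit 9: prefix='010' -> emit 'g', reset
Bit 10: prefix='0' (no match yet)
Bit 11: prefix='00' -> emit 'p', reset
Bit 12: prefix='0' (no match yet)
Bit 13: prefix='00' -> emit 'p', reset

Answer: 0 3 5 7 10 12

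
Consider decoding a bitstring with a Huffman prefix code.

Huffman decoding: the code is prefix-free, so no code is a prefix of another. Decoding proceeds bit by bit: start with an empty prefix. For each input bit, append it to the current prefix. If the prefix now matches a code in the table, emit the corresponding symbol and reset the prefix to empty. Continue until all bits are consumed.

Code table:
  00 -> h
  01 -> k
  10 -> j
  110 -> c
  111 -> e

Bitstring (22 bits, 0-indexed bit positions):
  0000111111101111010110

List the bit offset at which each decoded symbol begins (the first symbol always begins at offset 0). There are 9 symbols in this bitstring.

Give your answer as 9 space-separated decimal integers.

Bit 0: prefix='0' (no match yet)
Bit 1: prefix='00' -> emit 'h', reset
Bit 2: prefix='0' (no match yet)
Bit 3: prefix='00' -> emit 'h', reset
Bit 4: prefix='1' (no match yet)
Bit 5: prefix='11' (no match yet)
Bit 6: prefix='111' -> emit 'e', reset
Bit 7: prefix='1' (no match yet)
Bit 8: prefix='11' (no match yet)
Bit 9: prefix='111' -> emit 'e', reset
Bit 10: prefix='1' (no match yet)
Bit 11: prefix='10' -> emit 'j', reset
Bit 12: prefix='1' (no match yet)
Bit 13: prefix='11' (no match yet)
Bit 14: prefix='111' -> emit 'e', reset
Bit 15: prefix='1' (no match yet)
Bit 16: prefix='10' -> emit 'j', reset
Bit 17: prefix='1' (no match yet)
Bit 18: prefix='10' -> emit 'j', reset
Bit 19: prefix='1' (no match yet)
Bit 20: prefix='11' (no match yet)
Bit 21: prefix='110' -> emit 'c', reset

Answer: 0 2 4 7 10 12 15 17 19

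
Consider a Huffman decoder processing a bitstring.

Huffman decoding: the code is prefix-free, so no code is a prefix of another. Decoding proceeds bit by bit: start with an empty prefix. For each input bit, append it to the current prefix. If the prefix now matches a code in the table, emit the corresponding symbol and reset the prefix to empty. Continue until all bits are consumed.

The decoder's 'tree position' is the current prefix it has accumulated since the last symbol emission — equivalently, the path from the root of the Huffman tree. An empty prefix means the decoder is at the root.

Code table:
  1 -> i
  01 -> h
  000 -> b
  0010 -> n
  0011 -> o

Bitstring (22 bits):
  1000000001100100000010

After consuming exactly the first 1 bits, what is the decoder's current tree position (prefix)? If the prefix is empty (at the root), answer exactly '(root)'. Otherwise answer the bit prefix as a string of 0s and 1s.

Bit 0: prefix='1' -> emit 'i', reset

Answer: (root)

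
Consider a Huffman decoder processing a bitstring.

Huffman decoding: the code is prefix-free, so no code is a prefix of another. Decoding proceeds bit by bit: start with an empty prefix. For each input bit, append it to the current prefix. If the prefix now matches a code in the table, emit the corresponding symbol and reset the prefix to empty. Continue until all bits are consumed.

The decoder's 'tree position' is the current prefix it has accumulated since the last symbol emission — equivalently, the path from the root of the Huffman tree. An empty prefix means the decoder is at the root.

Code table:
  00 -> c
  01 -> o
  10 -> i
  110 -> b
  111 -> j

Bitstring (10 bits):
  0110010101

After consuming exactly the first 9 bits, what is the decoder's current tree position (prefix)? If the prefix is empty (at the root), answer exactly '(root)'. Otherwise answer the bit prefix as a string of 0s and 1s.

Bit 0: prefix='0' (no match yet)
Bit 1: prefix='01' -> emit 'o', reset
Bit 2: prefix='1' (no match yet)
Bit 3: prefix='10' -> emit 'i', reset
Bit 4: prefix='0' (no match yet)
Bit 5: prefix='01' -> emit 'o', reset
Bit 6: prefix='0' (no match yet)
Bit 7: prefix='01' -> emit 'o', reset
Bit 8: prefix='0' (no match yet)

Answer: 0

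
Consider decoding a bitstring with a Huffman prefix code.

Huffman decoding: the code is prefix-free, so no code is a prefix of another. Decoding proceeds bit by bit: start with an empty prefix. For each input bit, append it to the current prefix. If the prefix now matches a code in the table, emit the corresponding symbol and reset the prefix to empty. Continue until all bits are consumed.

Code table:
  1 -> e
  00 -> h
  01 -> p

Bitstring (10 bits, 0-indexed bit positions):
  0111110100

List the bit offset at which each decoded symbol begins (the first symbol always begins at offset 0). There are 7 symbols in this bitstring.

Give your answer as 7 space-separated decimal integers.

Answer: 0 2 3 4 5 6 8

Derivation:
Bit 0: prefix='0' (no match yet)
Bit 1: prefix='01' -> emit 'p', reset
Bit 2: prefix='1' -> emit 'e', reset
Bit 3: prefix='1' -> emit 'e', reset
Bit 4: prefix='1' -> emit 'e', reset
Bit 5: prefix='1' -> emit 'e', reset
Bit 6: prefix='0' (no match yet)
Bit 7: prefix='01' -> emit 'p', reset
Bit 8: prefix='0' (no match yet)
Bit 9: prefix='00' -> emit 'h', reset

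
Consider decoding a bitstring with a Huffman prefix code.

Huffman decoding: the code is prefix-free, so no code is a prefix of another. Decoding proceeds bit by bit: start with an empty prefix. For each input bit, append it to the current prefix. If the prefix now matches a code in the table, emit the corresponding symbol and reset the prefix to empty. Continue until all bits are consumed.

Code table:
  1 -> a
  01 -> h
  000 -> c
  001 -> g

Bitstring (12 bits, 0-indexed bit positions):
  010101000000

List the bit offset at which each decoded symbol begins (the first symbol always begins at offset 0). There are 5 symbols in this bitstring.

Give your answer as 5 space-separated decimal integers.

Answer: 0 2 4 6 9

Derivation:
Bit 0: prefix='0' (no match yet)
Bit 1: prefix='01' -> emit 'h', reset
Bit 2: prefix='0' (no match yet)
Bit 3: prefix='01' -> emit 'h', reset
Bit 4: prefix='0' (no match yet)
Bit 5: prefix='01' -> emit 'h', reset
Bit 6: prefix='0' (no match yet)
Bit 7: prefix='00' (no match yet)
Bit 8: prefix='000' -> emit 'c', reset
Bit 9: prefix='0' (no match yet)
Bit 10: prefix='00' (no match yet)
Bit 11: prefix='000' -> emit 'c', reset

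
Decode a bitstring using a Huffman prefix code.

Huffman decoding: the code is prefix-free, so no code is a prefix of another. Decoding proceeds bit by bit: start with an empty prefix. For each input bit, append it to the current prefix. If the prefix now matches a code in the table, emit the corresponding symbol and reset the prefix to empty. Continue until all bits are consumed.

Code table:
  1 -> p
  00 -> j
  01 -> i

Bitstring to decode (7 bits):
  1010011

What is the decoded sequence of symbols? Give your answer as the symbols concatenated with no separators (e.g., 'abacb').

Bit 0: prefix='1' -> emit 'p', reset
Bit 1: prefix='0' (no match yet)
Bit 2: prefix='01' -> emit 'i', reset
Bit 3: prefix='0' (no match yet)
Bit 4: prefix='00' -> emit 'j', reset
Bit 5: prefix='1' -> emit 'p', reset
Bit 6: prefix='1' -> emit 'p', reset

Answer: pijpp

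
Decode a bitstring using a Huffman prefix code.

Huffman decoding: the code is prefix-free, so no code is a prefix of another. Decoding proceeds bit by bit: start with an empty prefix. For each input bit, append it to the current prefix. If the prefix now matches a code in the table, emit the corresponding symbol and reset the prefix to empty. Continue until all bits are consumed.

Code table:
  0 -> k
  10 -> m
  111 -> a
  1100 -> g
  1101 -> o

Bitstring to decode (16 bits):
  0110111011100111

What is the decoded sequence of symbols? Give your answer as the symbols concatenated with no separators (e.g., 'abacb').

Answer: kooga

Derivation:
Bit 0: prefix='0' -> emit 'k', reset
Bit 1: prefix='1' (no match yet)
Bit 2: prefix='11' (no match yet)
Bit 3: prefix='110' (no match yet)
Bit 4: prefix='1101' -> emit 'o', reset
Bit 5: prefix='1' (no match yet)
Bit 6: prefix='11' (no match yet)
Bit 7: prefix='110' (no match yet)
Bit 8: prefix='1101' -> emit 'o', reset
Bit 9: prefix='1' (no match yet)
Bit 10: prefix='11' (no match yet)
Bit 11: prefix='110' (no match yet)
Bit 12: prefix='1100' -> emit 'g', reset
Bit 13: prefix='1' (no match yet)
Bit 14: prefix='11' (no match yet)
Bit 15: prefix='111' -> emit 'a', reset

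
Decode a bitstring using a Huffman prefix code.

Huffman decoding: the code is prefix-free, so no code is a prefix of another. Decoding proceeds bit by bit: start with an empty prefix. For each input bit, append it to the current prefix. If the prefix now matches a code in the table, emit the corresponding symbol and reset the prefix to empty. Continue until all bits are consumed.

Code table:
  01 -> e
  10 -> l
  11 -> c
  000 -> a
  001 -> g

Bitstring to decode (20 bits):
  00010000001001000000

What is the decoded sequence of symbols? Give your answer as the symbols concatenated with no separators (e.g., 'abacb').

Answer: alaggaa

Derivation:
Bit 0: prefix='0' (no match yet)
Bit 1: prefix='00' (no match yet)
Bit 2: prefix='000' -> emit 'a', reset
Bit 3: prefix='1' (no match yet)
Bit 4: prefix='10' -> emit 'l', reset
Bit 5: prefix='0' (no match yet)
Bit 6: prefix='00' (no match yet)
Bit 7: prefix='000' -> emit 'a', reset
Bit 8: prefix='0' (no match yet)
Bit 9: prefix='00' (no match yet)
Bit 10: prefix='001' -> emit 'g', reset
Bit 11: prefix='0' (no match yet)
Bit 12: prefix='00' (no match yet)
Bit 13: prefix='001' -> emit 'g', reset
Bit 14: prefix='0' (no match yet)
Bit 15: prefix='00' (no match yet)
Bit 16: prefix='000' -> emit 'a', reset
Bit 17: prefix='0' (no match yet)
Bit 18: prefix='00' (no match yet)
Bit 19: prefix='000' -> emit 'a', reset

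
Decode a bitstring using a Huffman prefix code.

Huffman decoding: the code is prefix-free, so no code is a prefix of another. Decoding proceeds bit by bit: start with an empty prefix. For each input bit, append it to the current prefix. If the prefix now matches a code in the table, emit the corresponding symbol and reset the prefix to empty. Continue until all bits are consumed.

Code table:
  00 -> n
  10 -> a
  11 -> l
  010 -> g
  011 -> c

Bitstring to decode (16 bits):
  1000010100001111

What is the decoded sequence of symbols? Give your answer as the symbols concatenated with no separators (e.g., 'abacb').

Answer: angancl

Derivation:
Bit 0: prefix='1' (no match yet)
Bit 1: prefix='10' -> emit 'a', reset
Bit 2: prefix='0' (no match yet)
Bit 3: prefix='00' -> emit 'n', reset
Bit 4: prefix='0' (no match yet)
Bit 5: prefix='01' (no match yet)
Bit 6: prefix='010' -> emit 'g', reset
Bit 7: prefix='1' (no match yet)
Bit 8: prefix='10' -> emit 'a', reset
Bit 9: prefix='0' (no match yet)
Bit 10: prefix='00' -> emit 'n', reset
Bit 11: prefix='0' (no match yet)
Bit 12: prefix='01' (no match yet)
Bit 13: prefix='011' -> emit 'c', reset
Bit 14: prefix='1' (no match yet)
Bit 15: prefix='11' -> emit 'l', reset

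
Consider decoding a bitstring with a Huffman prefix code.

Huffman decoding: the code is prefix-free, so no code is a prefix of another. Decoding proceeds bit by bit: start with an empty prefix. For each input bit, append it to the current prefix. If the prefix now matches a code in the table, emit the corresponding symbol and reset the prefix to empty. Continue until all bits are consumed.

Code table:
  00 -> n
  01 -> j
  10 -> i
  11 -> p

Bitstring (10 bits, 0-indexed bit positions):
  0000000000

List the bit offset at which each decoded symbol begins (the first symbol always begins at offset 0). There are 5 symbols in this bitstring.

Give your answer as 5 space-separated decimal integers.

Answer: 0 2 4 6 8

Derivation:
Bit 0: prefix='0' (no match yet)
Bit 1: prefix='00' -> emit 'n', reset
Bit 2: prefix='0' (no match yet)
Bit 3: prefix='00' -> emit 'n', reset
Bit 4: prefix='0' (no match yet)
Bit 5: prefix='00' -> emit 'n', reset
Bit 6: prefix='0' (no match yet)
Bit 7: prefix='00' -> emit 'n', reset
Bit 8: prefix='0' (no match yet)
Bit 9: prefix='00' -> emit 'n', reset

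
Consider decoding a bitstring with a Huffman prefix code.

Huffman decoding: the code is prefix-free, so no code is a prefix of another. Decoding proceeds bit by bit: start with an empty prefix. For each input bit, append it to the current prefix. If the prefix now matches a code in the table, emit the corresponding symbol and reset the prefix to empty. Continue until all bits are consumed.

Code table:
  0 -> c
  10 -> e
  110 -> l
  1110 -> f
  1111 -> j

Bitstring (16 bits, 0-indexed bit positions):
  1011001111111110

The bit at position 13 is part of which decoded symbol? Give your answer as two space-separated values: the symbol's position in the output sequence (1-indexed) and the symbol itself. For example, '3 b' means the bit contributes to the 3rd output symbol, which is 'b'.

Bit 0: prefix='1' (no match yet)
Bit 1: prefix='10' -> emit 'e', reset
Bit 2: prefix='1' (no match yet)
Bit 3: prefix='11' (no match yet)
Bit 4: prefix='110' -> emit 'l', reset
Bit 5: prefix='0' -> emit 'c', reset
Bit 6: prefix='1' (no match yet)
Bit 7: prefix='11' (no match yet)
Bit 8: prefix='111' (no match yet)
Bit 9: prefix='1111' -> emit 'j', reset
Bit 10: prefix='1' (no match yet)
Bit 11: prefix='11' (no match yet)
Bit 12: prefix='111' (no match yet)
Bit 13: prefix='1111' -> emit 'j', reset
Bit 14: prefix='1' (no match yet)
Bit 15: prefix='10' -> emit 'e', reset

Answer: 5 j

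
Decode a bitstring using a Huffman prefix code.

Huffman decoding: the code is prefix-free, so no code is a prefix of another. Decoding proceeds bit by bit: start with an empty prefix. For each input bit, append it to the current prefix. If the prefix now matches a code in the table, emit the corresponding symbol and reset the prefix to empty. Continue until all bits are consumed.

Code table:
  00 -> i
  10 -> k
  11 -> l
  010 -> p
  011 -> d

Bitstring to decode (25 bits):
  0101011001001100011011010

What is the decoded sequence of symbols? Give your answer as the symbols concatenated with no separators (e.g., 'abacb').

Bit 0: prefix='0' (no match yet)
Bit 1: prefix='01' (no match yet)
Bit 2: prefix='010' -> emit 'p', reset
Bit 3: prefix='1' (no match yet)
Bit 4: prefix='10' -> emit 'k', reset
Bit 5: prefix='1' (no match yet)
Bit 6: prefix='11' -> emit 'l', reset
Bit 7: prefix='0' (no match yet)
Bit 8: prefix='00' -> emit 'i', reset
Bit 9: prefix='1' (no match yet)
Bit 10: prefix='10' -> emit 'k', reset
Bit 11: prefix='0' (no match yet)
Bit 12: prefix='01' (no match yet)
Bit 13: prefix='011' -> emit 'd', reset
Bit 14: prefix='0' (no match yet)
Bit 15: prefix='00' -> emit 'i', reset
Bit 16: prefix='0' (no match yet)
Bit 17: prefix='01' (no match yet)
Bit 18: prefix='011' -> emit 'd', reset
Bit 19: prefix='0' (no match yet)
Bit 20: prefix='01' (no match yet)
Bit 21: prefix='011' -> emit 'd', reset
Bit 22: prefix='0' (no match yet)
Bit 23: prefix='01' (no match yet)
Bit 24: prefix='010' -> emit 'p', reset

Answer: pklikdiddp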